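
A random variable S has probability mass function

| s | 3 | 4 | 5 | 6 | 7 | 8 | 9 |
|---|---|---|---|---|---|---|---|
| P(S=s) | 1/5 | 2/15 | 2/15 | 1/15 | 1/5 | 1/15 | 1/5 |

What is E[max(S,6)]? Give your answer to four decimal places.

E[max(S,6)] = Σ max(s,6)·P(S=s)
 = 6·1/5 + 6·2/15 + 6·2/15 + 6·1/15 + 7·1/5 + 8·1/15 + 9·1/5
 = 6/5 + 4/5 + 4/5 + 2/5 + 7/5 + 8/15 + 9/5
 = 104/15

6.9333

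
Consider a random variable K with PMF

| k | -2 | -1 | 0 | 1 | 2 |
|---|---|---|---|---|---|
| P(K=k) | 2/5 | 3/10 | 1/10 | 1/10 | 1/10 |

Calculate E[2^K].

0.95

E[2^K] = Σ 2^k·P(K=k)
 = 1/4·2/5 + 1/2·3/10 + 1·1/10 + 2·1/10 + 4·1/10
 = 1/10 + 3/20 + 1/10 + 1/5 + 2/5
 = 19/20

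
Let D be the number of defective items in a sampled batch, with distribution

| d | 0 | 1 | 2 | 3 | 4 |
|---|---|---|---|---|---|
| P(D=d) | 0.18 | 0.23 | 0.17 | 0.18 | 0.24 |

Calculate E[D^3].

E[D^3] = Σ d^3·P(D=d)
 = 0·0.18 + 1·0.23 + 8·0.17 + 27·0.18 + 64·0.24
 = 0 + 0.23 + 1.36 + 4.86 + 15.36
 = 21.81

21.81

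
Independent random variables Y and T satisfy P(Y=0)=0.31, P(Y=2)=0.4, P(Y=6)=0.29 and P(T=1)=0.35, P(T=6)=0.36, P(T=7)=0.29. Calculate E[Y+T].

E[Y+T] = Σ_y Σ_t (y+t) · P(Y=y)P(T=t)
 = 1·0.1085 + 6·0.1116 + 7·0.0899 + 3·0.14 + 8·0.144 + 9·0.116 + 7·0.1015 + 12·0.1044 + 13·0.0841
 = 0.1085 + 0.6696 + 0.6293 + 0.42 + 1.152 + 1.044 + 0.7105 + 1.2528 + 1.0933
 = 7.08

7.08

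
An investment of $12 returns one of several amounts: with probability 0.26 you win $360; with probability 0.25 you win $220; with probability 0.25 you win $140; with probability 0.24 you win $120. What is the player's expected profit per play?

200.4

E[payout] = 360·0.26 + 220·0.25 + 140·0.25 + 120·0.24
 = 93.6 + 55 + 35 + 28.8
 = 212.4
Net = 212.4 - 12 = 200.4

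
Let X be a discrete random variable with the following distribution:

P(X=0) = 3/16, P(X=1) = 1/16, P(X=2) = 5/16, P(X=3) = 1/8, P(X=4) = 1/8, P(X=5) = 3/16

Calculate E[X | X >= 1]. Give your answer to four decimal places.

3.0769

P(X >= 1) = 1/16 + 5/16 + 1/8 + 1/8 + 3/16 = 13/16.
E[X | X >= 1] = [1·1/16 + 2·5/16 + 3·1/8 + 4·1/8 + 5·3/16] / (13/16)
 = 5/2 / (13/16)
 = 40/13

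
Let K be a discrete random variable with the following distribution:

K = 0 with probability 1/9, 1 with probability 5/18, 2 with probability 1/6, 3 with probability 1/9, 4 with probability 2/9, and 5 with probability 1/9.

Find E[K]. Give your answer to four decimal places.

2.3889

E[K] = Σ k·P(K=k)
 = 0·1/9 + 1·5/18 + 2·1/6 + 3·1/9 + 4·2/9 + 5·1/9
 = 0 + 5/18 + 1/3 + 1/3 + 8/9 + 5/9
 = 43/18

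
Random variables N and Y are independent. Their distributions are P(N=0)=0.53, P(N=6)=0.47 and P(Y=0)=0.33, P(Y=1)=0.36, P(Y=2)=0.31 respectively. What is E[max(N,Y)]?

3.3394

E[max(N,Y)] = Σ_n Σ_y max(n,y) · P(N=n)P(Y=y)
 = 0·0.1749 + 1·0.1908 + 2·0.1643 + 6·0.1551 + 6·0.1692 + 6·0.1457
 = 0 + 0.1908 + 0.3286 + 0.9306 + 1.0152 + 0.8742
 = 3.3394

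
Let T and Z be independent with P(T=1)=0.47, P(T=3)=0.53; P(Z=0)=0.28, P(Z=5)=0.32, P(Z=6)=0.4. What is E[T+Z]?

E[T+Z] = Σ_t Σ_z (t+z) · P(T=t)P(Z=z)
 = 1·0.1316 + 6·0.1504 + 7·0.188 + 3·0.1484 + 8·0.1696 + 9·0.212
 = 0.1316 + 0.9024 + 1.316 + 0.4452 + 1.3568 + 1.908
 = 6.06

6.06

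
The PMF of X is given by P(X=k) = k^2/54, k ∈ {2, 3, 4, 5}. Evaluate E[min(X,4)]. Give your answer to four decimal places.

E[min(X,4)] = Σ min(x,4)·P(X=x)
 = 2·2/27 + 3·1/6 + 4·8/27 + 4·25/54
 = 4/27 + 1/2 + 32/27 + 50/27
 = 199/54

3.6852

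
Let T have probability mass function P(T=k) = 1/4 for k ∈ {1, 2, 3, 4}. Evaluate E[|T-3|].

1

E[|T-3|] = Σ |t-3|·P(T=t)
 = 2·1/4 + 1·1/4 + 0·1/4 + 1·1/4
 = 1/2 + 1/4 + 0 + 1/4
 = 1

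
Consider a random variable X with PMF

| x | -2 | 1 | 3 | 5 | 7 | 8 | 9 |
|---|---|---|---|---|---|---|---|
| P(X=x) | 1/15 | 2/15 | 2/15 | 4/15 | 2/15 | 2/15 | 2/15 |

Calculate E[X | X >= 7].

8

P(X >= 7) = 2/15 + 2/15 + 2/15 = 2/5.
E[X | X >= 7] = [7·2/15 + 8·2/15 + 9·2/15] / (2/5)
 = 16/5 / (2/5)
 = 8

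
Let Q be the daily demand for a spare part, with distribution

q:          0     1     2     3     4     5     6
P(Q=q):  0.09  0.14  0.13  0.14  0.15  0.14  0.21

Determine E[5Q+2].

18.9

E[5Q+2] = Σ (5q+2)·P(Q=q)
 = 2·0.09 + 7·0.14 + 12·0.13 + 17·0.14 + 22·0.15 + 27·0.14 + 32·0.21
 = 0.18 + 0.98 + 1.56 + 2.38 + 3.3 + 3.78 + 6.72
 = 18.9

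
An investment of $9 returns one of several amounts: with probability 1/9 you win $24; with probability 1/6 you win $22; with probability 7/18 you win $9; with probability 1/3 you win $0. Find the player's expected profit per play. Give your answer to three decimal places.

E[payout] = 24·1/9 + 22·1/6 + 9·7/18 + 0·1/3
 = 8/3 + 11/3 + 7/2 + 0
 = 59/6
Net = 59/6 - 9 = 5/6

0.833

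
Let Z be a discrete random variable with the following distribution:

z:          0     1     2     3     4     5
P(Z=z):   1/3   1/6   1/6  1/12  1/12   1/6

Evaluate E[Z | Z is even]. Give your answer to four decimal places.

P(Z is even) = 1/3 + 1/6 + 1/12 = 7/12.
E[Z | Z is even] = [0·1/3 + 2·1/6 + 4·1/12] / (7/12)
 = 2/3 / (7/12)
 = 8/7

1.1429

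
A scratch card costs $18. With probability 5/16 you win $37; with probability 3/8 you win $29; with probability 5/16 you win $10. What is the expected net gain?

7.5625

E[payout] = 37·5/16 + 29·3/8 + 10·5/16
 = 185/16 + 87/8 + 25/8
 = 409/16
Net = 409/16 - 18 = 121/16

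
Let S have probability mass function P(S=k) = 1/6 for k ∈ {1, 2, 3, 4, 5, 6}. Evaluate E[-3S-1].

-11.5

E[-3S-1] = Σ (-3s-1)·P(S=s)
 = (-4)·1/6 + (-7)·1/6 + (-10)·1/6 + (-13)·1/6 + (-16)·1/6 + (-19)·1/6
 = (-2/3) + (-7/6) + (-5/3) + (-13/6) + (-8/3) + (-19/6)
 = -23/2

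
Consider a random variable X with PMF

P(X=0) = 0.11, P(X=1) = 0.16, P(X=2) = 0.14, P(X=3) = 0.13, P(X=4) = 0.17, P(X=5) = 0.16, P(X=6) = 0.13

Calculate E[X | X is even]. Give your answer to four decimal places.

P(X is even) = 0.11 + 0.14 + 0.17 + 0.13 = 0.55.
E[X | X is even] = [0·0.11 + 2·0.14 + 4·0.17 + 6·0.13] / 0.55
 = 1.74 / 0.55
 = 174/55

3.1636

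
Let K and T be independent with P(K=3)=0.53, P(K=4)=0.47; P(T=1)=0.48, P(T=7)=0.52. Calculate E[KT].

14.2964

E[KT] = Σ_k Σ_t kt · P(K=k)P(T=t)
 = 3·0.2544 + 21·0.2756 + 4·0.2256 + 28·0.2444
 = 0.7632 + 5.7876 + 0.9024 + 6.8432
 = 14.2964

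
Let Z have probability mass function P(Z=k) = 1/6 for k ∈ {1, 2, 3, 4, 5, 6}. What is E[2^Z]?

E[2^Z] = Σ 2^z·P(Z=z)
 = 2·1/6 + 4·1/6 + 8·1/6 + 16·1/6 + 32·1/6 + 64·1/6
 = 1/3 + 2/3 + 4/3 + 8/3 + 16/3 + 32/3
 = 21

21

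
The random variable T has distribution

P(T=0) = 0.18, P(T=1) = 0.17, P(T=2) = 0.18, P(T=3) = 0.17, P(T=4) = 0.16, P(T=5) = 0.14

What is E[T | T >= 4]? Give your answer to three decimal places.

P(T >= 4) = 0.16 + 0.14 = 0.3.
E[T | T >= 4] = [4·0.16 + 5·0.14] / 0.3
 = 1.34 / 0.3
 = 67/15

4.467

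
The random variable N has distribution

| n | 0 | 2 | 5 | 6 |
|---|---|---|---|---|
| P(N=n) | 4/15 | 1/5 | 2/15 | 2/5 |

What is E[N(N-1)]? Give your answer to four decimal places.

15.0667

E[N(N-1)] = Σ n(n-1)·P(N=n)
 = 0·4/15 + 2·1/5 + 20·2/15 + 30·2/5
 = 0 + 2/5 + 8/3 + 12
 = 226/15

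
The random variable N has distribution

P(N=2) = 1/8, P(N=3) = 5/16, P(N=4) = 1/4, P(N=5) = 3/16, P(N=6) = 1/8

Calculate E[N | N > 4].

P(N > 4) = 3/16 + 1/8 = 5/16.
E[N | N > 4] = [5·3/16 + 6·1/8] / (5/16)
 = 27/16 / (5/16)
 = 27/5

5.4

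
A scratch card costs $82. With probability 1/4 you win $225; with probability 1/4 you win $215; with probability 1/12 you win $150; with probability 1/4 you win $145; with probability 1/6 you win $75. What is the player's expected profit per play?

89.25

E[payout] = 225·1/4 + 215·1/4 + 150·1/12 + 145·1/4 + 75·1/6
 = 225/4 + 215/4 + 25/2 + 145/4 + 25/2
 = 685/4
Net = 685/4 - 82 = 357/4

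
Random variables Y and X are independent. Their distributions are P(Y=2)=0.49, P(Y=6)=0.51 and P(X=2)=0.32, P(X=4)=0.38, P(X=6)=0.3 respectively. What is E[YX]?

E[YX] = Σ_y Σ_x yx · P(Y=y)P(X=x)
 = 4·0.1568 + 8·0.1862 + 12·0.147 + 12·0.1632 + 24·0.1938 + 36·0.153
 = 0.6272 + 1.4896 + 1.764 + 1.9584 + 4.6512 + 5.508
 = 15.9984

15.9984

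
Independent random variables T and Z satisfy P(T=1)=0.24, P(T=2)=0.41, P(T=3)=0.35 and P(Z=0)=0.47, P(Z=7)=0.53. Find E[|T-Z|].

E[|T-Z|] = Σ_t Σ_z |t-z| · P(T=t)P(Z=z)
 = 1·0.1128 + 6·0.1272 + 2·0.1927 + 5·0.2173 + 3·0.1645 + 4·0.1855
 = 0.1128 + 0.7632 + 0.3854 + 1.0865 + 0.4935 + 0.742
 = 3.5834

3.5834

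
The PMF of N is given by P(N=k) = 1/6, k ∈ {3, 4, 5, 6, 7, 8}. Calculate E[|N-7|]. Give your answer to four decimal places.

1.8333

E[|N-7|] = Σ |n-7|·P(N=n)
 = 4·1/6 + 3·1/6 + 2·1/6 + 1·1/6 + 0·1/6 + 1·1/6
 = 2/3 + 1/2 + 1/3 + 1/6 + 0 + 1/6
 = 11/6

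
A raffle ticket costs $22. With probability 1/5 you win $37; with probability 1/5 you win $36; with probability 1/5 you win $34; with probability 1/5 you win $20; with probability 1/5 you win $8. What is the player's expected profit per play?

E[payout] = 37·1/5 + 36·1/5 + 34·1/5 + 20·1/5 + 8·1/5
 = 37/5 + 36/5 + 34/5 + 4 + 8/5
 = 27
Net = 27 - 22 = 5

5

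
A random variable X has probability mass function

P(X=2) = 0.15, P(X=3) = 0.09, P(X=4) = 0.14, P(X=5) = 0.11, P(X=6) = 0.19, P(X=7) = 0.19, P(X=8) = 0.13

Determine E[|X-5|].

1.73

E[|X-5|] = Σ |x-5|·P(X=x)
 = 3·0.15 + 2·0.09 + 1·0.14 + 0·0.11 + 1·0.19 + 2·0.19 + 3·0.13
 = 0.45 + 0.18 + 0.14 + 0 + 0.19 + 0.38 + 0.39
 = 1.73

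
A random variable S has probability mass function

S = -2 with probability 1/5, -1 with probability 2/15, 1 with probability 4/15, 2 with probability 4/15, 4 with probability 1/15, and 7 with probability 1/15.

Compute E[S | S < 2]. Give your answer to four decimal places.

P(S < 2) = 1/5 + 2/15 + 4/15 = 3/5.
E[S | S < 2] = [(-2)·1/5 + (-1)·2/15 + 1·4/15] / (3/5)
 = -4/15 / (3/5)
 = -4/9

-0.4444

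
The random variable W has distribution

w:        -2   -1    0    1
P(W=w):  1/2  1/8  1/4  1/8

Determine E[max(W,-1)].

-0.5

E[max(W,-1)] = Σ max(w,-1)·P(W=w)
 = (-1)·1/2 + (-1)·1/8 + 0·1/4 + 1·1/8
 = (-1/2) + (-1/8) + 0 + 1/8
 = -1/2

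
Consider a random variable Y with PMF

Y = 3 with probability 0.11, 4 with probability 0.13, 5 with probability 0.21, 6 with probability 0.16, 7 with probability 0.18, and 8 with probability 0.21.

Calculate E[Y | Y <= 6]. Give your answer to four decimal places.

P(Y <= 6) = 0.11 + 0.13 + 0.21 + 0.16 = 0.61.
E[Y | Y <= 6] = [3·0.11 + 4·0.13 + 5·0.21 + 6·0.16] / 0.61
 = 2.86 / 0.61
 = 286/61

4.6885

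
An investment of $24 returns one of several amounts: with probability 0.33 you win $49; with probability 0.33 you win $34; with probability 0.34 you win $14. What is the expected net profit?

8.15

E[payout] = 49·0.33 + 34·0.33 + 14·0.34
 = 16.17 + 11.22 + 4.76
 = 32.15
Net = 32.15 - 24 = 8.15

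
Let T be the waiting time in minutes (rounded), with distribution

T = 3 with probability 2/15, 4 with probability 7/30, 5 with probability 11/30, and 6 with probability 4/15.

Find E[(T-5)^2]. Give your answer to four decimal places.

1.0333

E[(T-5)^2] = Σ (t-5)^2·P(T=t)
 = 4·2/15 + 1·7/30 + 0·11/30 + 1·4/15
 = 8/15 + 7/30 + 0 + 4/15
 = 31/30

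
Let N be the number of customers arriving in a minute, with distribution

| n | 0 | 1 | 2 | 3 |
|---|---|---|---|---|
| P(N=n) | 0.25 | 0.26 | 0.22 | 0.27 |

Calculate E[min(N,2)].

E[min(N,2)] = Σ min(n,2)·P(N=n)
 = 0·0.25 + 1·0.26 + 2·0.22 + 2·0.27
 = 0 + 0.26 + 0.44 + 0.54
 = 1.24

1.24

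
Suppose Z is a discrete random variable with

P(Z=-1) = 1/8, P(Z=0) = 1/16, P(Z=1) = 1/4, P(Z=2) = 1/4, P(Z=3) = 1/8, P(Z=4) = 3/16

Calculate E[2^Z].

E[2^Z] = Σ 2^z·P(Z=z)
 = 1/2·1/8 + 1·1/16 + 2·1/4 + 4·1/4 + 8·1/8 + 16·3/16
 = 1/16 + 1/16 + 1/2 + 1 + 1 + 3
 = 45/8

5.625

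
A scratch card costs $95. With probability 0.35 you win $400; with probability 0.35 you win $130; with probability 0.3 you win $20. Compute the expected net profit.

E[payout] = 400·0.35 + 130·0.35 + 20·0.3
 = 140 + 45.5 + 6
 = 191.5
Net = 191.5 - 95 = 96.5

96.5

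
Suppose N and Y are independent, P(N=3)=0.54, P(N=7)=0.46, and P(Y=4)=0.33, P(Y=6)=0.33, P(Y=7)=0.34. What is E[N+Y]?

10.52

E[N+Y] = Σ_n Σ_y (n+y) · P(N=n)P(Y=y)
 = 7·0.1782 + 9·0.1782 + 10·0.1836 + 11·0.1518 + 13·0.1518 + 14·0.1564
 = 1.2474 + 1.6038 + 1.836 + 1.6698 + 1.9734 + 2.1896
 = 10.52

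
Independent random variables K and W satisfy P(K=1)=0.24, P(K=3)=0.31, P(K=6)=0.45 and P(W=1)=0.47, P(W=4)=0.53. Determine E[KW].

10.0233

E[KW] = Σ_k Σ_w kw · P(K=k)P(W=w)
 = 1·0.1128 + 4·0.1272 + 3·0.1457 + 12·0.1643 + 6·0.2115 + 24·0.2385
 = 0.1128 + 0.5088 + 0.4371 + 1.9716 + 1.269 + 5.724
 = 10.0233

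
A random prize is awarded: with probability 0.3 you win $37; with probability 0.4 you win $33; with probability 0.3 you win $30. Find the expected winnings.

E[payout] = 37·0.3 + 33·0.4 + 30·0.3
 = 11.1 + 13.2 + 9
 = 33.3

33.3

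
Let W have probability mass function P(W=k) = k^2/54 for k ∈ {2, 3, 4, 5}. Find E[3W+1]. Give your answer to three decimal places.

E[3W+1] = Σ (3w+1)·P(W=w)
 = 7·2/27 + 10·1/6 + 13·8/27 + 16·25/54
 = 14/27 + 5/3 + 104/27 + 200/27
 = 121/9

13.444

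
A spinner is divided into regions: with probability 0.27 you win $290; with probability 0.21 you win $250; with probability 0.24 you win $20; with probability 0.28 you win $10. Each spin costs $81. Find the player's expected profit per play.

E[payout] = 290·0.27 + 250·0.21 + 20·0.24 + 10·0.28
 = 78.3 + 52.5 + 4.8 + 2.8
 = 138.4
Net = 138.4 - 81 = 57.4

57.4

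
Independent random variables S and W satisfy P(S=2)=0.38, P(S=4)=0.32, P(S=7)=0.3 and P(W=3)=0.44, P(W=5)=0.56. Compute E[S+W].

E[S+W] = Σ_s Σ_w (s+w) · P(S=s)P(W=w)
 = 5·0.1672 + 7·0.2128 + 7·0.1408 + 9·0.1792 + 10·0.132 + 12·0.168
 = 0.836 + 1.4896 + 0.9856 + 1.6128 + 1.32 + 2.016
 = 8.26

8.26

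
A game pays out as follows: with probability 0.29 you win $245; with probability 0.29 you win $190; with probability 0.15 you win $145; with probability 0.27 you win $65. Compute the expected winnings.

E[payout] = 245·0.29 + 190·0.29 + 145·0.15 + 65·0.27
 = 71.05 + 55.1 + 21.75 + 17.55
 = 165.45

165.45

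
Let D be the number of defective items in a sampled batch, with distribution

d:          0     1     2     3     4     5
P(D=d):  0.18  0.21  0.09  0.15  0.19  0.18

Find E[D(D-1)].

6.96

E[D(D-1)] = Σ d(d-1)·P(D=d)
 = 0·0.18 + 0·0.21 + 2·0.09 + 6·0.15 + 12·0.19 + 20·0.18
 = 0 + 0 + 0.18 + 0.9 + 2.28 + 3.6
 = 6.96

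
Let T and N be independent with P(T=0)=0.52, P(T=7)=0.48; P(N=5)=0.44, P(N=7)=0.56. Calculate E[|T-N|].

E[|T-N|] = Σ_t Σ_n |t-n| · P(T=t)P(N=n)
 = 5·0.2288 + 7·0.2912 + 2·0.2112 + 0·0.2688
 = 1.144 + 2.0384 + 0.4224 + 0
 = 3.6048

3.6048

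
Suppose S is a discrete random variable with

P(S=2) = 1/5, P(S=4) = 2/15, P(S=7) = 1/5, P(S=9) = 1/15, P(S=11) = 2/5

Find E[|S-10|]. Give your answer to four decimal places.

E[|S-10|] = Σ |s-10|·P(S=s)
 = 8·1/5 + 6·2/15 + 3·1/5 + 1·1/15 + 1·2/5
 = 8/5 + 4/5 + 3/5 + 1/15 + 2/5
 = 52/15

3.4667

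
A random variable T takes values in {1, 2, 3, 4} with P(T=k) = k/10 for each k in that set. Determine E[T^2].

E[T^2] = Σ t^2·P(T=t)
 = 1·1/10 + 4·1/5 + 9·3/10 + 16·2/5
 = 1/10 + 4/5 + 27/10 + 32/5
 = 10

10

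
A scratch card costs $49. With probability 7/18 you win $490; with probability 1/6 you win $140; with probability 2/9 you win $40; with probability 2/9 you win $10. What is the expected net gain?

176

E[payout] = 490·7/18 + 140·1/6 + 40·2/9 + 10·2/9
 = 1715/9 + 70/3 + 80/9 + 20/9
 = 225
Net = 225 - 49 = 176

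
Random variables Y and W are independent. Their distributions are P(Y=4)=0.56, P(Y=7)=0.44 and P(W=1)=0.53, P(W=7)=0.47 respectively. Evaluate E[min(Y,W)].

3.0304

E[min(Y,W)] = Σ_y Σ_w min(y,w) · P(Y=y)P(W=w)
 = 1·0.2968 + 4·0.2632 + 1·0.2332 + 7·0.2068
 = 0.2968 + 1.0528 + 0.2332 + 1.4476
 = 3.0304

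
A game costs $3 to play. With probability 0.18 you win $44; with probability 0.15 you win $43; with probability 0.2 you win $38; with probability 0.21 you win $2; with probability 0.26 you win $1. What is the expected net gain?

19.65

E[payout] = 44·0.18 + 43·0.15 + 38·0.2 + 2·0.21 + 1·0.26
 = 7.92 + 6.45 + 7.6 + 0.42 + 0.26
 = 22.65
Net = 22.65 - 3 = 19.65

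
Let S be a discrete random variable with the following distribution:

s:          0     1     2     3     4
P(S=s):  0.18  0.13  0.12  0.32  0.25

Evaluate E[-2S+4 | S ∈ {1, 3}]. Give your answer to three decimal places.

P(S ∈ {1, 3}) = 0.13 + 0.32 = 0.45.
E[-2S+4 | S ∈ {1, 3}] = [2·0.13 + (-2)·0.32] / 0.45
 = -0.38 / 0.45
 = -38/45

-0.844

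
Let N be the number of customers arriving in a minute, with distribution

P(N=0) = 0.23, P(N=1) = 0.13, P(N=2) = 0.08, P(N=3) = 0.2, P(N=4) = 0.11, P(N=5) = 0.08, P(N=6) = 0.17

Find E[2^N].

E[2^N] = Σ 2^n·P(N=n)
 = 1·0.23 + 2·0.13 + 4·0.08 + 8·0.2 + 16·0.11 + 32·0.08 + 64·0.17
 = 0.23 + 0.26 + 0.32 + 1.6 + 1.76 + 2.56 + 10.88
 = 17.61

17.61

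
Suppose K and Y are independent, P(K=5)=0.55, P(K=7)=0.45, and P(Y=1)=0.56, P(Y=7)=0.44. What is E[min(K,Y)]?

3.156

E[min(K,Y)] = Σ_k Σ_y min(k,y) · P(K=k)P(Y=y)
 = 1·0.308 + 5·0.242 + 1·0.252 + 7·0.198
 = 0.308 + 1.21 + 0.252 + 1.386
 = 3.156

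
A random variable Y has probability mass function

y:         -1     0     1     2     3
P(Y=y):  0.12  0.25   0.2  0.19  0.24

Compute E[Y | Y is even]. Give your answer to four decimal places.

0.8636

P(Y is even) = 0.25 + 0.19 = 0.44.
E[Y | Y is even] = [0·0.25 + 2·0.19] / 0.44
 = 0.38 / 0.44
 = 19/22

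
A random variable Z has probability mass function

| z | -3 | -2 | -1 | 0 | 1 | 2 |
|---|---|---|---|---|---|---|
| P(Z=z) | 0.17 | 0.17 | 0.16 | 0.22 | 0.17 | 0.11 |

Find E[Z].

E[Z] = Σ z·P(Z=z)
 = (-3)·0.17 + (-2)·0.17 + (-1)·0.16 + 0·0.22 + 1·0.17 + 2·0.11
 = (-0.51) + (-0.34) + (-0.16) + 0 + 0.17 + 0.22
 = -0.62

-0.62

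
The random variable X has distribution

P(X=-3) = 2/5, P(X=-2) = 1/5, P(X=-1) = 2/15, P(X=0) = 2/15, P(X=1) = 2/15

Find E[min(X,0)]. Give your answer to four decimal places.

-1.7333

E[min(X,0)] = Σ min(x,0)·P(X=x)
 = (-3)·2/5 + (-2)·1/5 + (-1)·2/15 + 0·2/15 + 0·2/15
 = (-6/5) + (-2/5) + (-2/15) + 0 + 0
 = -26/15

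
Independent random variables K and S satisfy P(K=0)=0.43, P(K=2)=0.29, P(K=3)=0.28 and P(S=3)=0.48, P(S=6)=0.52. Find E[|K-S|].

E[|K-S|] = Σ_k Σ_s |k-s| · P(K=k)P(S=s)
 = 3·0.2064 + 6·0.2236 + 1·0.1392 + 4·0.1508 + 0·0.1344 + 3·0.1456
 = 0.6192 + 1.3416 + 0.1392 + 0.6032 + 0 + 0.4368
 = 3.14

3.14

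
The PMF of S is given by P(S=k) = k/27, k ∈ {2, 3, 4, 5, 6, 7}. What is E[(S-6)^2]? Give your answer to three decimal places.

3.222

E[(S-6)^2] = Σ (s-6)^2·P(S=s)
 = 16·2/27 + 9·1/9 + 4·4/27 + 1·5/27 + 0·2/9 + 1·7/27
 = 32/27 + 1 + 16/27 + 5/27 + 0 + 7/27
 = 29/9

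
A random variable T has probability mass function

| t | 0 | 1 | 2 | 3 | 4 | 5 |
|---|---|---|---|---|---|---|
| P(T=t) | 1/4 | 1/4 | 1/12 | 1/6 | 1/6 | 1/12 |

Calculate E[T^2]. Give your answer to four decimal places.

6.8333

E[T^2] = Σ t^2·P(T=t)
 = 0·1/4 + 1·1/4 + 4·1/12 + 9·1/6 + 16·1/6 + 25·1/12
 = 0 + 1/4 + 1/3 + 3/2 + 8/3 + 25/12
 = 41/6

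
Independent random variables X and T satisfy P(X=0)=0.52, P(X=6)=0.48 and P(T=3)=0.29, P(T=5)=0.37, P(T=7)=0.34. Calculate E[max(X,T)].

E[max(X,T)] = Σ_x Σ_t max(x,t) · P(X=x)P(T=t)
 = 3·0.1508 + 5·0.1924 + 7·0.1768 + 6·0.1392 + 6·0.1776 + 7·0.1632
 = 0.4524 + 0.962 + 1.2376 + 0.8352 + 1.0656 + 1.1424
 = 5.6952

5.6952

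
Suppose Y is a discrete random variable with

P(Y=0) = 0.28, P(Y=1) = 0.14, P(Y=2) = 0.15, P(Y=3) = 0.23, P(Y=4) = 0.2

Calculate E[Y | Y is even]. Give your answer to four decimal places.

P(Y is even) = 0.28 + 0.15 + 0.2 = 0.63.
E[Y | Y is even] = [0·0.28 + 2·0.15 + 4·0.2] / 0.63
 = 1.1 / 0.63
 = 110/63

1.7460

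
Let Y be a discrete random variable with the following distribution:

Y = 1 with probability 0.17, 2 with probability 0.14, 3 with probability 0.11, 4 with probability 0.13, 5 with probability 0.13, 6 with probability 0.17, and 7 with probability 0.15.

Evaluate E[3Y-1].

E[3Y-1] = Σ (3y-1)·P(Y=y)
 = 2·0.17 + 5·0.14 + 8·0.11 + 11·0.13 + 14·0.13 + 17·0.17 + 20·0.15
 = 0.34 + 0.7 + 0.88 + 1.43 + 1.82 + 2.89 + 3
 = 11.06

11.06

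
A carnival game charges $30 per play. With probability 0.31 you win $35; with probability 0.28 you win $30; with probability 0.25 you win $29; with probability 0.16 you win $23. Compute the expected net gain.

E[payout] = 35·0.31 + 30·0.28 + 29·0.25 + 23·0.16
 = 10.85 + 8.4 + 7.25 + 3.68
 = 30.18
Net = 30.18 - 30 = 0.18

0.18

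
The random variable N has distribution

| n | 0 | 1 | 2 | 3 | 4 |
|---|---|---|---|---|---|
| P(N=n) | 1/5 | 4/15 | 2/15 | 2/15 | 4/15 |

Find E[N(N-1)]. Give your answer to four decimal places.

E[N(N-1)] = Σ n(n-1)·P(N=n)
 = 0·1/5 + 0·4/15 + 2·2/15 + 6·2/15 + 12·4/15
 = 0 + 0 + 4/15 + 4/5 + 16/5
 = 64/15

4.2667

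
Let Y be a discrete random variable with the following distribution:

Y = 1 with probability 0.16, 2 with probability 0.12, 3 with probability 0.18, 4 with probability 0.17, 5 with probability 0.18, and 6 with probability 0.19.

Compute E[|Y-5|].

1.72

E[|Y-5|] = Σ |y-5|·P(Y=y)
 = 4·0.16 + 3·0.12 + 2·0.18 + 1·0.17 + 0·0.18 + 1·0.19
 = 0.64 + 0.36 + 0.36 + 0.17 + 0 + 0.19
 = 1.72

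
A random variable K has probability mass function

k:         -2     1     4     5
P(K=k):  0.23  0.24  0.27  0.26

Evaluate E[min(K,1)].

E[min(K,1)] = Σ min(k,1)·P(K=k)
 = (-2)·0.23 + 1·0.24 + 1·0.27 + 1·0.26
 = (-0.46) + 0.24 + 0.27 + 0.26
 = 0.31

0.31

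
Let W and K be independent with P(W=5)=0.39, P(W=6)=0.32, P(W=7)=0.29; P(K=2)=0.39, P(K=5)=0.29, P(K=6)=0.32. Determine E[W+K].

E[W+K] = Σ_w Σ_k (w+k) · P(W=w)P(K=k)
 = 7·0.1521 + 10·0.1131 + 11·0.1248 + 8·0.1248 + 11·0.0928 + 12·0.1024 + 9·0.1131 + 12·0.0841 + 13·0.0928
 = 1.0647 + 1.131 + 1.3728 + 0.9984 + 1.0208 + 1.2288 + 1.0179 + 1.0092 + 1.2064
 = 10.05

10.05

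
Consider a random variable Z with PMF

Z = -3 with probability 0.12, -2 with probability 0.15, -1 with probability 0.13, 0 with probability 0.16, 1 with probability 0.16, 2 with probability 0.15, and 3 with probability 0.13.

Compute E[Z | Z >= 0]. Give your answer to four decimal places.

1.4167

P(Z >= 0) = 0.16 + 0.16 + 0.15 + 0.13 = 0.6.
E[Z | Z >= 0] = [0·0.16 + 1·0.16 + 2·0.15 + 3·0.13] / 0.6
 = 0.85 / 0.6
 = 17/12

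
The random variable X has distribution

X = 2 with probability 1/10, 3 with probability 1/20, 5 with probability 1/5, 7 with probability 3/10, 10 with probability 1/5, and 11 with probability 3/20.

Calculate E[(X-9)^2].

11.9

E[(X-9)^2] = Σ (x-9)^2·P(X=x)
 = 49·1/10 + 36·1/20 + 16·1/5 + 4·3/10 + 1·1/5 + 4·3/20
 = 49/10 + 9/5 + 16/5 + 6/5 + 1/5 + 3/5
 = 119/10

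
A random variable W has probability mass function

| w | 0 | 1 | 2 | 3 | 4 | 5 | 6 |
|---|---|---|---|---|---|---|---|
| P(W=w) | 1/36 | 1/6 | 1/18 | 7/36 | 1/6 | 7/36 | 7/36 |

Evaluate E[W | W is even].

P(W is even) = 1/36 + 1/18 + 1/6 + 7/36 = 4/9.
E[W | W is even] = [0·1/36 + 2·1/18 + 4·1/6 + 6·7/36] / (4/9)
 = 35/18 / (4/9)
 = 35/8

4.375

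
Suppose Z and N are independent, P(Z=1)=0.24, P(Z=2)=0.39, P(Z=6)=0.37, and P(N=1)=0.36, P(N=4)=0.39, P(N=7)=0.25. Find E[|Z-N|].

2.62

E[|Z-N|] = Σ_z Σ_n |z-n| · P(Z=z)P(N=n)
 = 0·0.0864 + 3·0.0936 + 6·0.06 + 1·0.1404 + 2·0.1521 + 5·0.0975 + 5·0.1332 + 2·0.1443 + 1·0.0925
 = 0 + 0.2808 + 0.36 + 0.1404 + 0.3042 + 0.4875 + 0.666 + 0.2886 + 0.0925
 = 2.62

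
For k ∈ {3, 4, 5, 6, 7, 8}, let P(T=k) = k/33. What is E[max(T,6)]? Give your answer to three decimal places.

6.697

E[max(T,6)] = Σ max(t,6)·P(T=t)
 = 6·1/11 + 6·4/33 + 6·5/33 + 6·2/11 + 7·7/33 + 8·8/33
 = 6/11 + 8/11 + 10/11 + 12/11 + 49/33 + 64/33
 = 221/33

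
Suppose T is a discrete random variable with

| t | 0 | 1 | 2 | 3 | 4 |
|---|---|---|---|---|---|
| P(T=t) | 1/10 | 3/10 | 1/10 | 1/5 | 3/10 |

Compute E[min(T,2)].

1.5

E[min(T,2)] = Σ min(t,2)·P(T=t)
 = 0·1/10 + 1·3/10 + 2·1/10 + 2·1/5 + 2·3/10
 = 0 + 3/10 + 1/5 + 2/5 + 3/5
 = 3/2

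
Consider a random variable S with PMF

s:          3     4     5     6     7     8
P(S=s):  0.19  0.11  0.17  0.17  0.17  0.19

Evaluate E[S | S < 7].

P(S < 7) = 0.19 + 0.11 + 0.17 + 0.17 = 0.64.
E[S | S < 7] = [3·0.19 + 4·0.11 + 5·0.17 + 6·0.17] / 0.64
 = 2.88 / 0.64
 = 9/2

4.5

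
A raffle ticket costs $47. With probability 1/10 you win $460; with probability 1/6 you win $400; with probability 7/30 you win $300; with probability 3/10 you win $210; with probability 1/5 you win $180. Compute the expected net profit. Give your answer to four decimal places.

234.6667

E[payout] = 460·1/10 + 400·1/6 + 300·7/30 + 210·3/10 + 180·1/5
 = 46 + 200/3 + 70 + 63 + 36
 = 845/3
Net = 845/3 - 47 = 704/3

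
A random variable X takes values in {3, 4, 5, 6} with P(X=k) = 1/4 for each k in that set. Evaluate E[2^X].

E[2^X] = Σ 2^x·P(X=x)
 = 8·1/4 + 16·1/4 + 32·1/4 + 64·1/4
 = 2 + 4 + 8 + 16
 = 30

30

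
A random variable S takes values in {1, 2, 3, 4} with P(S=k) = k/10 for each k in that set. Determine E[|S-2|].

1.2

E[|S-2|] = Σ |s-2|·P(S=s)
 = 1·1/10 + 0·1/5 + 1·3/10 + 2·2/5
 = 1/10 + 0 + 3/10 + 4/5
 = 6/5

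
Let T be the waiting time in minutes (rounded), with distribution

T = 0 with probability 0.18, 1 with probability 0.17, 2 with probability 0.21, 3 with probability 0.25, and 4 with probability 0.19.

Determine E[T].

2.1

E[T] = Σ t·P(T=t)
 = 0·0.18 + 1·0.17 + 2·0.21 + 3·0.25 + 4·0.19
 = 0 + 0.17 + 0.42 + 0.75 + 0.76
 = 2.1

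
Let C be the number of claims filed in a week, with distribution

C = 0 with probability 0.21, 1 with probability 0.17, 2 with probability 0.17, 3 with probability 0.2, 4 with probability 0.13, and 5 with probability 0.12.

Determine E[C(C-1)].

5.5

E[C(C-1)] = Σ c(c-1)·P(C=c)
 = 0·0.21 + 0·0.17 + 2·0.17 + 6·0.2 + 12·0.13 + 20·0.12
 = 0 + 0 + 0.34 + 1.2 + 1.56 + 2.4
 = 5.5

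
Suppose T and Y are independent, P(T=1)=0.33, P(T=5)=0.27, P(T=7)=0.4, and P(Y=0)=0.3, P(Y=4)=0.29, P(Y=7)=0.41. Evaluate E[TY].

E[TY] = Σ_t Σ_y ty · P(T=t)P(Y=y)
 = 0·0.099 + 4·0.0957 + 7·0.1353 + 0·0.081 + 20·0.0783 + 35·0.1107 + 0·0.12 + 28·0.116 + 49·0.164
 = 0 + 0.3828 + 0.9471 + 0 + 1.566 + 3.8745 + 0 + 3.248 + 8.036
 = 18.0544

18.0544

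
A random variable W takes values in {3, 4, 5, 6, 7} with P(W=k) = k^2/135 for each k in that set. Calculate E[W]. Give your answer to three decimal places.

E[W] = Σ w·P(W=w)
 = 3·1/15 + 4·16/135 + 5·5/27 + 6·4/15 + 7·49/135
 = 1/5 + 64/135 + 25/27 + 8/5 + 343/135
 = 155/27

5.741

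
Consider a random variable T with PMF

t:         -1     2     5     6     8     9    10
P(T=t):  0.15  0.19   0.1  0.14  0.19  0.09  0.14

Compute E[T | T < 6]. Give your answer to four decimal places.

P(T < 6) = 0.15 + 0.19 + 0.1 = 0.44.
E[T | T < 6] = [(-1)·0.15 + 2·0.19 + 5·0.1] / 0.44
 = 0.73 / 0.44
 = 73/44

1.6591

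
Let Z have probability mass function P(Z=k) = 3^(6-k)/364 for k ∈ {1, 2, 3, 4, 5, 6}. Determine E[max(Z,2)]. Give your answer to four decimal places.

E[max(Z,2)] = Σ max(z,2)·P(Z=z)
 = 2·243/364 + 2·81/364 + 3·27/364 + 4·9/364 + 5·3/364 + 6·1/364
 = 243/182 + 81/182 + 81/364 + 9/91 + 15/364 + 3/182
 = 393/182

2.1593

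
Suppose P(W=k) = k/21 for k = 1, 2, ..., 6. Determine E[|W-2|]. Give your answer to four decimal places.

2.4286

E[|W-2|] = Σ |w-2|·P(W=w)
 = 1·1/21 + 0·2/21 + 1·1/7 + 2·4/21 + 3·5/21 + 4·2/7
 = 1/21 + 0 + 1/7 + 8/21 + 5/7 + 8/7
 = 17/7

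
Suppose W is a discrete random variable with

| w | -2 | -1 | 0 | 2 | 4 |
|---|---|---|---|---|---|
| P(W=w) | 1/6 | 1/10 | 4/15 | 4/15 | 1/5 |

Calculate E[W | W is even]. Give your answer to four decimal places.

1.1111

P(W is even) = 1/6 + 4/15 + 4/15 + 1/5 = 9/10.
E[W | W is even] = [(-2)·1/6 + 0·4/15 + 2·4/15 + 4·1/5] / (9/10)
 = 1 / (9/10)
 = 10/9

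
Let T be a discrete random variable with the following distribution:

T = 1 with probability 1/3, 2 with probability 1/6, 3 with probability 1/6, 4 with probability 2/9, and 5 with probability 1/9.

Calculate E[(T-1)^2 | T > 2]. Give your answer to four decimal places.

8.8889

P(T > 2) = 1/6 + 2/9 + 1/9 = 1/2.
E[(T-1)^2 | T > 2] = [4·1/6 + 9·2/9 + 16·1/9] / (1/2)
 = 40/9 / (1/2)
 = 80/9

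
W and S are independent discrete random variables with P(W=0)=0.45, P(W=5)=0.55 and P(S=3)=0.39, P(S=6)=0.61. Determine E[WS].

13.2825

E[WS] = Σ_w Σ_s ws · P(W=w)P(S=s)
 = 0·0.1755 + 0·0.2745 + 15·0.2145 + 30·0.3355
 = 0 + 0 + 3.2175 + 10.065
 = 13.2825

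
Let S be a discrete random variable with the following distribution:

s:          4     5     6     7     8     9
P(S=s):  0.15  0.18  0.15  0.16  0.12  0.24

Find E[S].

6.64

E[S] = Σ s·P(S=s)
 = 4·0.15 + 5·0.18 + 6·0.15 + 7·0.16 + 8·0.12 + 9·0.24
 = 0.6 + 0.9 + 0.9 + 1.12 + 0.96 + 2.16
 = 6.64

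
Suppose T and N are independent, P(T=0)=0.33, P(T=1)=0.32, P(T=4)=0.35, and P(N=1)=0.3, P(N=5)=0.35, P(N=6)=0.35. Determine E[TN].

7.138

E[TN] = Σ_t Σ_n tn · P(T=t)P(N=n)
 = 0·0.099 + 0·0.1155 + 0·0.1155 + 1·0.096 + 5·0.112 + 6·0.112 + 4·0.105 + 20·0.1225 + 24·0.1225
 = 0 + 0 + 0 + 0.096 + 0.56 + 0.672 + 0.42 + 2.45 + 2.94
 = 7.138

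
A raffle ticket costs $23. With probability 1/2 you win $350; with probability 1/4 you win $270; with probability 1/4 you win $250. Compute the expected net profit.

E[payout] = 350·1/2 + 270·1/4 + 250·1/4
 = 175 + 135/2 + 125/2
 = 305
Net = 305 - 23 = 282

282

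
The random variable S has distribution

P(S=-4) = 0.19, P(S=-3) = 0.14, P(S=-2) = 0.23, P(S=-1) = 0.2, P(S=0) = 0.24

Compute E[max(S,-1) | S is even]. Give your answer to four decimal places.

-0.6364

P(S is even) = 0.19 + 0.23 + 0.24 = 0.66.
E[max(S,-1) | S is even] = [(-1)·0.19 + (-1)·0.23 + 0·0.24] / 0.66
 = -0.42 / 0.66
 = -7/11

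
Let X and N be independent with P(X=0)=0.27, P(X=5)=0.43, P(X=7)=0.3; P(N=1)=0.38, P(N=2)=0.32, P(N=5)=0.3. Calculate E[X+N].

6.77

E[X+N] = Σ_x Σ_n (x+n) · P(X=x)P(N=n)
 = 1·0.1026 + 2·0.0864 + 5·0.081 + 6·0.1634 + 7·0.1376 + 10·0.129 + 8·0.114 + 9·0.096 + 12·0.09
 = 0.1026 + 0.1728 + 0.405 + 0.9804 + 0.9632 + 1.29 + 0.912 + 0.864 + 1.08
 = 6.77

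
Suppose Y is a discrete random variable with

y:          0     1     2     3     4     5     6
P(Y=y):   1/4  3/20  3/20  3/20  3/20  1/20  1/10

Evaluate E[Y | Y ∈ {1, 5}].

2

P(Y ∈ {1, 5}) = 3/20 + 1/20 = 1/5.
E[Y | Y ∈ {1, 5}] = [1·3/20 + 5·1/20] / (1/5)
 = 2/5 / (1/5)
 = 2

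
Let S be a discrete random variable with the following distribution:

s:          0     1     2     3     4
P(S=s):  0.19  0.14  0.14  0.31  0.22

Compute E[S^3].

E[S^3] = Σ s^3·P(S=s)
 = 0·0.19 + 1·0.14 + 8·0.14 + 27·0.31 + 64·0.22
 = 0 + 0.14 + 1.12 + 8.37 + 14.08
 = 23.71

23.71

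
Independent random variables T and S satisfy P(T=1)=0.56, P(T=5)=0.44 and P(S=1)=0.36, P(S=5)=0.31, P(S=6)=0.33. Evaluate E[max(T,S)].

4.5236

E[max(T,S)] = Σ_t Σ_s max(t,s) · P(T=t)P(S=s)
 = 1·0.2016 + 5·0.1736 + 6·0.1848 + 5·0.1584 + 5·0.1364 + 6·0.1452
 = 0.2016 + 0.868 + 1.1088 + 0.792 + 0.682 + 0.8712
 = 4.5236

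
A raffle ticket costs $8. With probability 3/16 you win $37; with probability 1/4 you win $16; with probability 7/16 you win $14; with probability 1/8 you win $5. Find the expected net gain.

E[payout] = 37·3/16 + 16·1/4 + 14·7/16 + 5·1/8
 = 111/16 + 4 + 49/8 + 5/8
 = 283/16
Net = 283/16 - 8 = 155/16

9.6875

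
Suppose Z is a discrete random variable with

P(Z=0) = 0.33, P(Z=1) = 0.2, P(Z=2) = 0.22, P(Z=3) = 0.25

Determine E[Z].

1.39

E[Z] = Σ z·P(Z=z)
 = 0·0.33 + 1·0.2 + 2·0.22 + 3·0.25
 = 0 + 0.2 + 0.44 + 0.75
 = 1.39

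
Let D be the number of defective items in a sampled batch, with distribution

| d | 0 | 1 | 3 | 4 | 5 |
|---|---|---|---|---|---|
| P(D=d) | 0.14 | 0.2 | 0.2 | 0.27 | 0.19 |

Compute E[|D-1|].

2.11

E[|D-1|] = Σ |d-1|·P(D=d)
 = 1·0.14 + 0·0.2 + 2·0.2 + 3·0.27 + 4·0.19
 = 0.14 + 0 + 0.4 + 0.81 + 0.76
 = 2.11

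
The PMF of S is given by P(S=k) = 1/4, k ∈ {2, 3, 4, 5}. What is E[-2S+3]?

E[-2S+3] = Σ (-2s+3)·P(S=s)
 = (-1)·1/4 + (-3)·1/4 + (-5)·1/4 + (-7)·1/4
 = (-1/4) + (-3/4) + (-5/4) + (-7/4)
 = -4

-4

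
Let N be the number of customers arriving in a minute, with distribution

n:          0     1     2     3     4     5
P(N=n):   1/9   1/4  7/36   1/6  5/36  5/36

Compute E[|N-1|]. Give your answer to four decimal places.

E[|N-1|] = Σ |n-1|·P(N=n)
 = 1·1/9 + 0·1/4 + 1·7/36 + 2·1/6 + 3·5/36 + 4·5/36
 = 1/9 + 0 + 7/36 + 1/3 + 5/12 + 5/9
 = 29/18

1.6111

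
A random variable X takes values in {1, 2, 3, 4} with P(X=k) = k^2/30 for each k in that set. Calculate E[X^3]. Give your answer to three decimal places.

E[X^3] = Σ x^3·P(X=x)
 = 1·1/30 + 8·2/15 + 27·3/10 + 64·8/15
 = 1/30 + 16/15 + 81/10 + 512/15
 = 130/3

43.333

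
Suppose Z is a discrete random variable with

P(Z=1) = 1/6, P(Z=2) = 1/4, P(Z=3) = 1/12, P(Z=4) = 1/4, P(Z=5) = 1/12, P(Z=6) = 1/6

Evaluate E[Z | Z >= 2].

3.8

P(Z >= 2) = 1/4 + 1/12 + 1/4 + 1/12 + 1/6 = 5/6.
E[Z | Z >= 2] = [2·1/4 + 3·1/12 + 4·1/4 + 5·1/12 + 6·1/6] / (5/6)
 = 19/6 / (5/6)
 = 19/5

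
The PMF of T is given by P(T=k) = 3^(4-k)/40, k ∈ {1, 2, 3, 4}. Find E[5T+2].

9.25

E[5T+2] = Σ (5t+2)·P(T=t)
 = 7·27/40 + 12·9/40 + 17·3/40 + 22·1/40
 = 189/40 + 27/10 + 51/40 + 11/20
 = 37/4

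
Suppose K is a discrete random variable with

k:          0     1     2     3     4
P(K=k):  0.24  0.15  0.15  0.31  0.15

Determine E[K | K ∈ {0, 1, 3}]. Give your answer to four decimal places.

P(K ∈ {0, 1, 3}) = 0.24 + 0.15 + 0.31 = 0.7.
E[K | K ∈ {0, 1, 3}] = [0·0.24 + 1·0.15 + 3·0.31] / 0.7
 = 1.08 / 0.7
 = 54/35

1.5429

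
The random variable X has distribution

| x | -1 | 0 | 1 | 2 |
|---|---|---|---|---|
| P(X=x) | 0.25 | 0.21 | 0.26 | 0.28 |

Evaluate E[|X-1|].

0.99

E[|X-1|] = Σ |x-1|·P(X=x)
 = 2·0.25 + 1·0.21 + 0·0.26 + 1·0.28
 = 0.5 + 0.21 + 0 + 0.28
 = 0.99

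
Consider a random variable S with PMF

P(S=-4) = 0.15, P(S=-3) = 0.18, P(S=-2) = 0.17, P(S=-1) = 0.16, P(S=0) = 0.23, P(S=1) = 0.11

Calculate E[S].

-1.53

E[S] = Σ s·P(S=s)
 = (-4)·0.15 + (-3)·0.18 + (-2)·0.17 + (-1)·0.16 + 0·0.23 + 1·0.11
 = (-0.6) + (-0.54) + (-0.34) + (-0.16) + 0 + 0.11
 = -1.53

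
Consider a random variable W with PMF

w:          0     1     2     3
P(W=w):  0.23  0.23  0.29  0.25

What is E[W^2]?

E[W^2] = Σ w^2·P(W=w)
 = 0·0.23 + 1·0.23 + 4·0.29 + 9·0.25
 = 0 + 0.23 + 1.16 + 2.25
 = 3.64

3.64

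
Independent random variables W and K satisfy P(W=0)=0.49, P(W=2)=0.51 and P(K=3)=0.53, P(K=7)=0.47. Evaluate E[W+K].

E[W+K] = Σ_w Σ_k (w+k) · P(W=w)P(K=k)
 = 3·0.2597 + 7·0.2303 + 5·0.2703 + 9·0.2397
 = 0.7791 + 1.6121 + 1.3515 + 2.1573
 = 5.9

5.9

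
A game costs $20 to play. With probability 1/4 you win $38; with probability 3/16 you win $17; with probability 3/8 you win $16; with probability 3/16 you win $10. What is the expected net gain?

E[payout] = 38·1/4 + 17·3/16 + 16·3/8 + 10·3/16
 = 19/2 + 51/16 + 6 + 15/8
 = 329/16
Net = 329/16 - 20 = 9/16

0.5625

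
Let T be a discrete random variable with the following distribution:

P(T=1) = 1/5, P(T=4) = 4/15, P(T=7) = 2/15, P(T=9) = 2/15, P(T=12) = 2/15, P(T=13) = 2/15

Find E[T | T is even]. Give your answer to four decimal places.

6.6667

P(T is even) = 4/15 + 2/15 = 2/5.
E[T | T is even] = [4·4/15 + 12·2/15] / (2/5)
 = 8/3 / (2/5)
 = 20/3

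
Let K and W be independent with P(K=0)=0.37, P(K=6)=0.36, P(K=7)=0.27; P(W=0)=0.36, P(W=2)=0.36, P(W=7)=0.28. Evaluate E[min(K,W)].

1.5876

E[min(K,W)] = Σ_k Σ_w min(k,w) · P(K=k)P(W=w)
 = 0·0.1332 + 0·0.1332 + 0·0.1036 + 0·0.1296 + 2·0.1296 + 6·0.1008 + 0·0.0972 + 2·0.0972 + 7·0.0756
 = 0 + 0 + 0 + 0 + 0.2592 + 0.6048 + 0 + 0.1944 + 0.5292
 = 1.5876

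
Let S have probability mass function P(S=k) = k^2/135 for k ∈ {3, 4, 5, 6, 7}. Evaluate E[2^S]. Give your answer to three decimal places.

71.881

E[2^S] = Σ 2^s·P(S=s)
 = 8·1/15 + 16·16/135 + 32·5/27 + 64·4/15 + 128·49/135
 = 8/15 + 256/135 + 160/27 + 256/15 + 6272/135
 = 9704/135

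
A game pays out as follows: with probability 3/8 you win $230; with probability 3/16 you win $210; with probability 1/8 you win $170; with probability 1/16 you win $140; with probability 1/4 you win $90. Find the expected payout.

178.125

E[payout] = 230·3/8 + 210·3/16 + 170·1/8 + 140·1/16 + 90·1/4
 = 345/4 + 315/8 + 85/4 + 35/4 + 45/2
 = 1425/8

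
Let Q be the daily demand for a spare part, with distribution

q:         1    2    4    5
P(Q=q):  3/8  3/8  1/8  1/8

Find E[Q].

E[Q] = Σ q·P(Q=q)
 = 1·3/8 + 2·3/8 + 4·1/8 + 5·1/8
 = 3/8 + 3/4 + 1/2 + 5/8
 = 9/4

2.25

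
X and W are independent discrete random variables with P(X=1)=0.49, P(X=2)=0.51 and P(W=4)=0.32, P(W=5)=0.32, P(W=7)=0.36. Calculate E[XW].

E[XW] = Σ_x Σ_w xw · P(X=x)P(W=w)
 = 4·0.1568 + 5·0.1568 + 7·0.1764 + 8·0.1632 + 10·0.1632 + 14·0.1836
 = 0.6272 + 0.784 + 1.2348 + 1.3056 + 1.632 + 2.5704
 = 8.154

8.154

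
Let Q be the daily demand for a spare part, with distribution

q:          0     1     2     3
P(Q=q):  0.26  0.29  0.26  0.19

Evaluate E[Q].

1.38

E[Q] = Σ q·P(Q=q)
 = 0·0.26 + 1·0.29 + 2·0.26 + 3·0.19
 = 0 + 0.29 + 0.52 + 0.57
 = 1.38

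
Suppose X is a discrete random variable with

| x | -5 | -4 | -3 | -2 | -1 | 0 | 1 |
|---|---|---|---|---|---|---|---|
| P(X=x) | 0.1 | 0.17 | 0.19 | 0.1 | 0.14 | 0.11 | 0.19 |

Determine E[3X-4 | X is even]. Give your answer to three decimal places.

P(X is even) = 0.17 + 0.1 + 0.11 = 0.38.
E[3X-4 | X is even] = [(-16)·0.17 + (-10)·0.1 + (-4)·0.11] / 0.38
 = -4.16 / 0.38
 = -208/19

-10.947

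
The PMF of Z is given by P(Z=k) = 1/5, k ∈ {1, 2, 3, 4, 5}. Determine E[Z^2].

11

E[Z^2] = Σ z^2·P(Z=z)
 = 1·1/5 + 4·1/5 + 9·1/5 + 16·1/5 + 25·1/5
 = 1/5 + 4/5 + 9/5 + 16/5 + 5
 = 11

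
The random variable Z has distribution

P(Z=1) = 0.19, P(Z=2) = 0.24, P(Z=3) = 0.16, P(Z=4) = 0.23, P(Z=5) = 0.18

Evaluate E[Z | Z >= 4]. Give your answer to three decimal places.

4.439

P(Z >= 4) = 0.23 + 0.18 = 0.41.
E[Z | Z >= 4] = [4·0.23 + 5·0.18] / 0.41
 = 1.82 / 0.41
 = 182/41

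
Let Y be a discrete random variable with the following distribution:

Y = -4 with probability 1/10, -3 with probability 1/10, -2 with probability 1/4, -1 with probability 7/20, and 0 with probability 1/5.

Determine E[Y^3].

-11.45

E[Y^3] = Σ y^3·P(Y=y)
 = (-64)·1/10 + (-27)·1/10 + (-8)·1/4 + (-1)·7/20 + 0·1/5
 = (-32/5) + (-27/10) + (-2) + (-7/20) + 0
 = -229/20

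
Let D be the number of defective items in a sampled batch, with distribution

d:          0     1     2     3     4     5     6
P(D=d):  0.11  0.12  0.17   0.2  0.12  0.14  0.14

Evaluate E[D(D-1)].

9.98

E[D(D-1)] = Σ d(d-1)·P(D=d)
 = 0·0.11 + 0·0.12 + 2·0.17 + 6·0.2 + 12·0.12 + 20·0.14 + 30·0.14
 = 0 + 0 + 0.34 + 1.2 + 1.44 + 2.8 + 4.2
 = 9.98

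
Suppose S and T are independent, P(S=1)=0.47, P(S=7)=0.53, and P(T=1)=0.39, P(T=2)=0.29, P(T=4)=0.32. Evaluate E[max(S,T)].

E[max(S,T)] = Σ_s Σ_t max(s,t) · P(S=s)P(T=t)
 = 1·0.1833 + 2·0.1363 + 4·0.1504 + 7·0.2067 + 7·0.1537 + 7·0.1696
 = 0.1833 + 0.2726 + 0.6016 + 1.4469 + 1.0759 + 1.1872
 = 4.7675

4.7675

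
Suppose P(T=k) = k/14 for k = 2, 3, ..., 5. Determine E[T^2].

E[T^2] = Σ t^2·P(T=t)
 = 4·1/7 + 9·3/14 + 16·2/7 + 25·5/14
 = 4/7 + 27/14 + 32/7 + 125/14
 = 16

16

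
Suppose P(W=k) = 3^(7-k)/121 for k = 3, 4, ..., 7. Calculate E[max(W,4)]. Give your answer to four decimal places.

4.1488

E[max(W,4)] = Σ max(w,4)·P(W=w)
 = 4·81/121 + 4·27/121 + 5·9/121 + 6·3/121 + 7·1/121
 = 324/121 + 108/121 + 45/121 + 18/121 + 7/121
 = 502/121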